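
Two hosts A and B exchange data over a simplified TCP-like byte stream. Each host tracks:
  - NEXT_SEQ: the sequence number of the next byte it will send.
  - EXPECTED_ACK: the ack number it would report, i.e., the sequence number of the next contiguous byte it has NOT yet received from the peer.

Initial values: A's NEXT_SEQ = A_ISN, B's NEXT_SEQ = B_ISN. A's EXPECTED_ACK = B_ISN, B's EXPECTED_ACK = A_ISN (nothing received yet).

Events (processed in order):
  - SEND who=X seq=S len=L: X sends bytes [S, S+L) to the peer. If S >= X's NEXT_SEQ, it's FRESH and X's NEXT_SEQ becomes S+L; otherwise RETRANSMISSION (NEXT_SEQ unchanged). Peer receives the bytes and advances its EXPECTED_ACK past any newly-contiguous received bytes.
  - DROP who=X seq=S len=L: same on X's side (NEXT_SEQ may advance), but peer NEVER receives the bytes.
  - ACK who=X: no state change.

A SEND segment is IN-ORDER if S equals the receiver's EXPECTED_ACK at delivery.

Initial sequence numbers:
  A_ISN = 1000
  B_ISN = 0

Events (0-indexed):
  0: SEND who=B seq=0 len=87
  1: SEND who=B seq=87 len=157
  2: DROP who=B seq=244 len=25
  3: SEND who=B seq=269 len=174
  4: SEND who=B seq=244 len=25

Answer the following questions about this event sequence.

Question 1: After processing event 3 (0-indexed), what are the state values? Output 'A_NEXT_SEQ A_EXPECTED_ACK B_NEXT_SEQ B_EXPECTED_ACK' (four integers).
After event 0: A_seq=1000 A_ack=87 B_seq=87 B_ack=1000
After event 1: A_seq=1000 A_ack=244 B_seq=244 B_ack=1000
After event 2: A_seq=1000 A_ack=244 B_seq=269 B_ack=1000
After event 3: A_seq=1000 A_ack=244 B_seq=443 B_ack=1000

1000 244 443 1000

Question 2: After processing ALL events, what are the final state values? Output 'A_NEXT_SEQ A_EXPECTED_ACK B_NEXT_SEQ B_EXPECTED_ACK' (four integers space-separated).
After event 0: A_seq=1000 A_ack=87 B_seq=87 B_ack=1000
After event 1: A_seq=1000 A_ack=244 B_seq=244 B_ack=1000
After event 2: A_seq=1000 A_ack=244 B_seq=269 B_ack=1000
After event 3: A_seq=1000 A_ack=244 B_seq=443 B_ack=1000
After event 4: A_seq=1000 A_ack=443 B_seq=443 B_ack=1000

Answer: 1000 443 443 1000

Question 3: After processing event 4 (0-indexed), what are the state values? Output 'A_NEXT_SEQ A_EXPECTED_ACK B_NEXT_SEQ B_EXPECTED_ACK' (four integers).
After event 0: A_seq=1000 A_ack=87 B_seq=87 B_ack=1000
After event 1: A_seq=1000 A_ack=244 B_seq=244 B_ack=1000
After event 2: A_seq=1000 A_ack=244 B_seq=269 B_ack=1000
After event 3: A_seq=1000 A_ack=244 B_seq=443 B_ack=1000
After event 4: A_seq=1000 A_ack=443 B_seq=443 B_ack=1000

1000 443 443 1000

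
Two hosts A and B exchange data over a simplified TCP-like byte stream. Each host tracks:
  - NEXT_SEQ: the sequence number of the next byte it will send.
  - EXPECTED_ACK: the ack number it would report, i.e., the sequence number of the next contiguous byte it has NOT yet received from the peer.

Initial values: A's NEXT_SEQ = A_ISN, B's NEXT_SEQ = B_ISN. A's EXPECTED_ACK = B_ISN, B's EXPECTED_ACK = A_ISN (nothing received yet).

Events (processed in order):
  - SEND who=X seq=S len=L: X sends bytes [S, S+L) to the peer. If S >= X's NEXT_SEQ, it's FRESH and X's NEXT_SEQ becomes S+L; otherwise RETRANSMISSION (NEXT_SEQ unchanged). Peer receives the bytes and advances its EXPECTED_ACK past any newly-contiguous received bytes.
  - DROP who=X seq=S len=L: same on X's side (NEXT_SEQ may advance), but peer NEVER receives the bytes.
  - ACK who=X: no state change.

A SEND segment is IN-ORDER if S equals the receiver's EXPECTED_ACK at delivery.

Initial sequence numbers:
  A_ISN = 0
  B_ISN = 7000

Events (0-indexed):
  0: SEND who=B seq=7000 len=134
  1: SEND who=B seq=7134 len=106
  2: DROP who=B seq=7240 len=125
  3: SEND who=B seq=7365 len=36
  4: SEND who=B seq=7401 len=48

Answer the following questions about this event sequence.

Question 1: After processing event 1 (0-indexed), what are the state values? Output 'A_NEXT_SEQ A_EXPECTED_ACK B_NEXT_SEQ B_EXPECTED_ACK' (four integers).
After event 0: A_seq=0 A_ack=7134 B_seq=7134 B_ack=0
After event 1: A_seq=0 A_ack=7240 B_seq=7240 B_ack=0

0 7240 7240 0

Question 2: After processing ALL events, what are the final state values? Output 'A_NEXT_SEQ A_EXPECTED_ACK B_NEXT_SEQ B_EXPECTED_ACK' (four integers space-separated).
After event 0: A_seq=0 A_ack=7134 B_seq=7134 B_ack=0
After event 1: A_seq=0 A_ack=7240 B_seq=7240 B_ack=0
After event 2: A_seq=0 A_ack=7240 B_seq=7365 B_ack=0
After event 3: A_seq=0 A_ack=7240 B_seq=7401 B_ack=0
After event 4: A_seq=0 A_ack=7240 B_seq=7449 B_ack=0

Answer: 0 7240 7449 0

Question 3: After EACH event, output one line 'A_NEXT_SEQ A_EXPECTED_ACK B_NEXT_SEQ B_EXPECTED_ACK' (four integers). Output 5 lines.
0 7134 7134 0
0 7240 7240 0
0 7240 7365 0
0 7240 7401 0
0 7240 7449 0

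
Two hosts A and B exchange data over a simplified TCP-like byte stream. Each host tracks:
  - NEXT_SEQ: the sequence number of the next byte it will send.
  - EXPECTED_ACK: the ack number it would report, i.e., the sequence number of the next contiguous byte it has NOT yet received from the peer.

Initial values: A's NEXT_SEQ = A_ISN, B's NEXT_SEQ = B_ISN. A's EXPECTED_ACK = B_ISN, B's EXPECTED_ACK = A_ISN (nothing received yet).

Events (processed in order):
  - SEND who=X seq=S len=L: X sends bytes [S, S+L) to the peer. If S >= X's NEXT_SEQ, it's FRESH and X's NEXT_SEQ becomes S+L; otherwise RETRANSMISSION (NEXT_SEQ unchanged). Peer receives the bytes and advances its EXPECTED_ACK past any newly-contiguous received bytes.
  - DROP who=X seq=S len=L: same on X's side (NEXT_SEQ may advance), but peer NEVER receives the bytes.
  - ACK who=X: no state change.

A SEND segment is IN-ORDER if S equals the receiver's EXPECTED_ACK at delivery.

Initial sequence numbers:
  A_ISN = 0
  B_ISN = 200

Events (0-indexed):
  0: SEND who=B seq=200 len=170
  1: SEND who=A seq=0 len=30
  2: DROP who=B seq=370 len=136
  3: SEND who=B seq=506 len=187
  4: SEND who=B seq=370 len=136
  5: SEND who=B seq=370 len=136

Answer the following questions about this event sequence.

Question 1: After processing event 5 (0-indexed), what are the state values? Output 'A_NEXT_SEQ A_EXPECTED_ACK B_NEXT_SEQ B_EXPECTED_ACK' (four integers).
After event 0: A_seq=0 A_ack=370 B_seq=370 B_ack=0
After event 1: A_seq=30 A_ack=370 B_seq=370 B_ack=30
After event 2: A_seq=30 A_ack=370 B_seq=506 B_ack=30
After event 3: A_seq=30 A_ack=370 B_seq=693 B_ack=30
After event 4: A_seq=30 A_ack=693 B_seq=693 B_ack=30
After event 5: A_seq=30 A_ack=693 B_seq=693 B_ack=30

30 693 693 30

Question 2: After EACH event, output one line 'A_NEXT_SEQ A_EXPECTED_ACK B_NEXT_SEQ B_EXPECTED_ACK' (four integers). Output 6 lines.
0 370 370 0
30 370 370 30
30 370 506 30
30 370 693 30
30 693 693 30
30 693 693 30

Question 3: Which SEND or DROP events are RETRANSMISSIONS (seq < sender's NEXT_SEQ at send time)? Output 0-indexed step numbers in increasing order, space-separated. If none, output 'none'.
Step 0: SEND seq=200 -> fresh
Step 1: SEND seq=0 -> fresh
Step 2: DROP seq=370 -> fresh
Step 3: SEND seq=506 -> fresh
Step 4: SEND seq=370 -> retransmit
Step 5: SEND seq=370 -> retransmit

Answer: 4 5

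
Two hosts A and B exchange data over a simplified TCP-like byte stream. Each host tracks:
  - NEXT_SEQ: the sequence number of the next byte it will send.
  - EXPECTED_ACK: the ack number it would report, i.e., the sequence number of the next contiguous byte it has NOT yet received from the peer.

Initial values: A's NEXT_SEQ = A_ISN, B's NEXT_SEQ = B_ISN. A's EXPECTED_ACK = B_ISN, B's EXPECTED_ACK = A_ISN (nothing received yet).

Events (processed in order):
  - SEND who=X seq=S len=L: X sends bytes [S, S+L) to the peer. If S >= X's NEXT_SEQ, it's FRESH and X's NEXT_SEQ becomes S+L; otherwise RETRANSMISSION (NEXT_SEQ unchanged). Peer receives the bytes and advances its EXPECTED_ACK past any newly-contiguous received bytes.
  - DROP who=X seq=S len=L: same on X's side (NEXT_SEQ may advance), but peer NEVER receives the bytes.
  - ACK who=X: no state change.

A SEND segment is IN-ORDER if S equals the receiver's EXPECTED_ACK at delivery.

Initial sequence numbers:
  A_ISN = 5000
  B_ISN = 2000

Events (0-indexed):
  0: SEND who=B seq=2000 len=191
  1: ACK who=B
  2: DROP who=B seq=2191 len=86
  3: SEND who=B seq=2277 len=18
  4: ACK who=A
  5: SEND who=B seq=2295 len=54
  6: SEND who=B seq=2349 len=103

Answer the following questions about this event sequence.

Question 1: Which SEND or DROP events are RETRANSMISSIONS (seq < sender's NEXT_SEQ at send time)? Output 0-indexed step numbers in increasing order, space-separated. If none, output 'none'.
Step 0: SEND seq=2000 -> fresh
Step 2: DROP seq=2191 -> fresh
Step 3: SEND seq=2277 -> fresh
Step 5: SEND seq=2295 -> fresh
Step 6: SEND seq=2349 -> fresh

Answer: none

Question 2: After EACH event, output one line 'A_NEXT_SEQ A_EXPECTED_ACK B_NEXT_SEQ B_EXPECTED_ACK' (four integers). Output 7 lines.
5000 2191 2191 5000
5000 2191 2191 5000
5000 2191 2277 5000
5000 2191 2295 5000
5000 2191 2295 5000
5000 2191 2349 5000
5000 2191 2452 5000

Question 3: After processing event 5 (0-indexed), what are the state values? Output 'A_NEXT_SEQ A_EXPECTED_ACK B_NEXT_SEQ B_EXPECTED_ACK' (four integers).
After event 0: A_seq=5000 A_ack=2191 B_seq=2191 B_ack=5000
After event 1: A_seq=5000 A_ack=2191 B_seq=2191 B_ack=5000
After event 2: A_seq=5000 A_ack=2191 B_seq=2277 B_ack=5000
After event 3: A_seq=5000 A_ack=2191 B_seq=2295 B_ack=5000
After event 4: A_seq=5000 A_ack=2191 B_seq=2295 B_ack=5000
After event 5: A_seq=5000 A_ack=2191 B_seq=2349 B_ack=5000

5000 2191 2349 5000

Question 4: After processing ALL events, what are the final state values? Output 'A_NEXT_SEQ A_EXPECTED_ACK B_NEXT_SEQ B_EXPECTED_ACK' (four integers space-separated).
After event 0: A_seq=5000 A_ack=2191 B_seq=2191 B_ack=5000
After event 1: A_seq=5000 A_ack=2191 B_seq=2191 B_ack=5000
After event 2: A_seq=5000 A_ack=2191 B_seq=2277 B_ack=5000
After event 3: A_seq=5000 A_ack=2191 B_seq=2295 B_ack=5000
After event 4: A_seq=5000 A_ack=2191 B_seq=2295 B_ack=5000
After event 5: A_seq=5000 A_ack=2191 B_seq=2349 B_ack=5000
After event 6: A_seq=5000 A_ack=2191 B_seq=2452 B_ack=5000

Answer: 5000 2191 2452 5000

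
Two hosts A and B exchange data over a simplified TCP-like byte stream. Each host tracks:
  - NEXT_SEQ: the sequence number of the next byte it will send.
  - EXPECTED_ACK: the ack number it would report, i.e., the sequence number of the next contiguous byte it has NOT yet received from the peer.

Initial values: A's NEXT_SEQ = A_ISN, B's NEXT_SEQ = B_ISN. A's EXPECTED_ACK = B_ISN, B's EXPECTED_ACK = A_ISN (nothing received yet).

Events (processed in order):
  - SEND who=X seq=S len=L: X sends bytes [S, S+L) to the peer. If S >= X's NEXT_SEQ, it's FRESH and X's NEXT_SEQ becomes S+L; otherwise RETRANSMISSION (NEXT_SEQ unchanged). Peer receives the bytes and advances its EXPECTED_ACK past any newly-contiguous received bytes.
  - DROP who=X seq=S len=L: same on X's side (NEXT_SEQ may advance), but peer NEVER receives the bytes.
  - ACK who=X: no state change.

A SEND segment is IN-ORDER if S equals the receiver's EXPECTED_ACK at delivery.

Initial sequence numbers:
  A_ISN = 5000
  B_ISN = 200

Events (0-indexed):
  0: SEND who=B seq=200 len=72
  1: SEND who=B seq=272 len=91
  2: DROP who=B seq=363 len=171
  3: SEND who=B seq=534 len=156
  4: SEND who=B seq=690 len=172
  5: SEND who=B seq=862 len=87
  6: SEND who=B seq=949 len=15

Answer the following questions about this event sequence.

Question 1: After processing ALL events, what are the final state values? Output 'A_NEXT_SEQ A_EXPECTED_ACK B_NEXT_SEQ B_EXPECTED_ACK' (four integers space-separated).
After event 0: A_seq=5000 A_ack=272 B_seq=272 B_ack=5000
After event 1: A_seq=5000 A_ack=363 B_seq=363 B_ack=5000
After event 2: A_seq=5000 A_ack=363 B_seq=534 B_ack=5000
After event 3: A_seq=5000 A_ack=363 B_seq=690 B_ack=5000
After event 4: A_seq=5000 A_ack=363 B_seq=862 B_ack=5000
After event 5: A_seq=5000 A_ack=363 B_seq=949 B_ack=5000
After event 6: A_seq=5000 A_ack=363 B_seq=964 B_ack=5000

Answer: 5000 363 964 5000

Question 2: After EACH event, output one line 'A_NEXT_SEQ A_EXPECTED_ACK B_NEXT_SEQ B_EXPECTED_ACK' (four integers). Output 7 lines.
5000 272 272 5000
5000 363 363 5000
5000 363 534 5000
5000 363 690 5000
5000 363 862 5000
5000 363 949 5000
5000 363 964 5000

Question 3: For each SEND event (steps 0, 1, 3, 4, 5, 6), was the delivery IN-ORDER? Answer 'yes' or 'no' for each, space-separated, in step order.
Step 0: SEND seq=200 -> in-order
Step 1: SEND seq=272 -> in-order
Step 3: SEND seq=534 -> out-of-order
Step 4: SEND seq=690 -> out-of-order
Step 5: SEND seq=862 -> out-of-order
Step 6: SEND seq=949 -> out-of-order

Answer: yes yes no no no no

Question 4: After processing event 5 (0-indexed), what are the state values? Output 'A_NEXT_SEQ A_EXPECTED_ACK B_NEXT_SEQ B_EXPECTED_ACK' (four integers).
After event 0: A_seq=5000 A_ack=272 B_seq=272 B_ack=5000
After event 1: A_seq=5000 A_ack=363 B_seq=363 B_ack=5000
After event 2: A_seq=5000 A_ack=363 B_seq=534 B_ack=5000
After event 3: A_seq=5000 A_ack=363 B_seq=690 B_ack=5000
After event 4: A_seq=5000 A_ack=363 B_seq=862 B_ack=5000
After event 5: A_seq=5000 A_ack=363 B_seq=949 B_ack=5000

5000 363 949 5000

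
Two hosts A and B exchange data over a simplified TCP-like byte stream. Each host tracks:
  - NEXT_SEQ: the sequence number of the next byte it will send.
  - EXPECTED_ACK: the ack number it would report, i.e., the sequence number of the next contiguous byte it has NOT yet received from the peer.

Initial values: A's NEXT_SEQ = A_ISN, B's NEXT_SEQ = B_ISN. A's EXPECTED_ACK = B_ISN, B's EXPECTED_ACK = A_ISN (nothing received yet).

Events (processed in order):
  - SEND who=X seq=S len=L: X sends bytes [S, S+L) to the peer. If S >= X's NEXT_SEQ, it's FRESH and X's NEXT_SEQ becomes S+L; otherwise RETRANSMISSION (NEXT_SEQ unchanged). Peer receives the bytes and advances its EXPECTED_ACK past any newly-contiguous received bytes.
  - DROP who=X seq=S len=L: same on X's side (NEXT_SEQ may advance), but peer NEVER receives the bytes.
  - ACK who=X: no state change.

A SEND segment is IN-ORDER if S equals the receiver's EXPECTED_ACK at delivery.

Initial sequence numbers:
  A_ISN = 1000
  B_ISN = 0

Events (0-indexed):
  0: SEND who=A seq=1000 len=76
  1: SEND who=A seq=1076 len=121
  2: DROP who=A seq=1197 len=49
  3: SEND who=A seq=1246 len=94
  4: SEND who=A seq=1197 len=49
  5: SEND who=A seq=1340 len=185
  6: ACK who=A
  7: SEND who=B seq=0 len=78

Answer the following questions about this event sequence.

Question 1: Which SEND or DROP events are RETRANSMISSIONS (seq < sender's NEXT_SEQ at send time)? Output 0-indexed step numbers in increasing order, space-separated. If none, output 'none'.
Step 0: SEND seq=1000 -> fresh
Step 1: SEND seq=1076 -> fresh
Step 2: DROP seq=1197 -> fresh
Step 3: SEND seq=1246 -> fresh
Step 4: SEND seq=1197 -> retransmit
Step 5: SEND seq=1340 -> fresh
Step 7: SEND seq=0 -> fresh

Answer: 4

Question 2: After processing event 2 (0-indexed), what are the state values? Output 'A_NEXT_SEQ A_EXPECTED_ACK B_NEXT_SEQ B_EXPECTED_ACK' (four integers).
After event 0: A_seq=1076 A_ack=0 B_seq=0 B_ack=1076
After event 1: A_seq=1197 A_ack=0 B_seq=0 B_ack=1197
After event 2: A_seq=1246 A_ack=0 B_seq=0 B_ack=1197

1246 0 0 1197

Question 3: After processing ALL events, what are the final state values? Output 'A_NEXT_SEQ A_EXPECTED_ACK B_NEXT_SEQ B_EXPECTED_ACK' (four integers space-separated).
After event 0: A_seq=1076 A_ack=0 B_seq=0 B_ack=1076
After event 1: A_seq=1197 A_ack=0 B_seq=0 B_ack=1197
After event 2: A_seq=1246 A_ack=0 B_seq=0 B_ack=1197
After event 3: A_seq=1340 A_ack=0 B_seq=0 B_ack=1197
After event 4: A_seq=1340 A_ack=0 B_seq=0 B_ack=1340
After event 5: A_seq=1525 A_ack=0 B_seq=0 B_ack=1525
After event 6: A_seq=1525 A_ack=0 B_seq=0 B_ack=1525
After event 7: A_seq=1525 A_ack=78 B_seq=78 B_ack=1525

Answer: 1525 78 78 1525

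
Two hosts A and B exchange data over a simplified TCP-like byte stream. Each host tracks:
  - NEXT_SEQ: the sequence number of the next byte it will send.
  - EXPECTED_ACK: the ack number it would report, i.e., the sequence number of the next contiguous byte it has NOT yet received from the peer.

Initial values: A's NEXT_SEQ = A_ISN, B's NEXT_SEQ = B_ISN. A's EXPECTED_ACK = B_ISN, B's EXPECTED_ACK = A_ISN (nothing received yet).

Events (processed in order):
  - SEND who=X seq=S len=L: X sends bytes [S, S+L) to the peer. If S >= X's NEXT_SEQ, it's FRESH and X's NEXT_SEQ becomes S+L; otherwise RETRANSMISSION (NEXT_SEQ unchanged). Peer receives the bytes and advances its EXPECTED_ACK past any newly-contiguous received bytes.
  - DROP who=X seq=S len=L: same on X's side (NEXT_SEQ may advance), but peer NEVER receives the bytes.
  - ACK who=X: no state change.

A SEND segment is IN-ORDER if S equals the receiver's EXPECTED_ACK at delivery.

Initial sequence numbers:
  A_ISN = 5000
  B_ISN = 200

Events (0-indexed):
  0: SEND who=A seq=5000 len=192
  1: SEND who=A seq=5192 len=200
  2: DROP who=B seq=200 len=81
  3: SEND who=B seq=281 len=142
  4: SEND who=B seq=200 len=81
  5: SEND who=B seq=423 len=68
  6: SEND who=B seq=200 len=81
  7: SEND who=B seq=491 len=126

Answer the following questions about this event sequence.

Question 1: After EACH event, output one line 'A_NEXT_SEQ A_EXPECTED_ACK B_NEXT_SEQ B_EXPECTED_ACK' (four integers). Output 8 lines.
5192 200 200 5192
5392 200 200 5392
5392 200 281 5392
5392 200 423 5392
5392 423 423 5392
5392 491 491 5392
5392 491 491 5392
5392 617 617 5392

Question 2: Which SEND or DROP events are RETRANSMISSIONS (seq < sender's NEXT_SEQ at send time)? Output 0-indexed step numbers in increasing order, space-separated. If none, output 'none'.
Step 0: SEND seq=5000 -> fresh
Step 1: SEND seq=5192 -> fresh
Step 2: DROP seq=200 -> fresh
Step 3: SEND seq=281 -> fresh
Step 4: SEND seq=200 -> retransmit
Step 5: SEND seq=423 -> fresh
Step 6: SEND seq=200 -> retransmit
Step 7: SEND seq=491 -> fresh

Answer: 4 6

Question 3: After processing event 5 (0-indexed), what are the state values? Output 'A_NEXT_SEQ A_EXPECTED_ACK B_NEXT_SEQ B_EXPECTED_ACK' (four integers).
After event 0: A_seq=5192 A_ack=200 B_seq=200 B_ack=5192
After event 1: A_seq=5392 A_ack=200 B_seq=200 B_ack=5392
After event 2: A_seq=5392 A_ack=200 B_seq=281 B_ack=5392
After event 3: A_seq=5392 A_ack=200 B_seq=423 B_ack=5392
After event 4: A_seq=5392 A_ack=423 B_seq=423 B_ack=5392
After event 5: A_seq=5392 A_ack=491 B_seq=491 B_ack=5392

5392 491 491 5392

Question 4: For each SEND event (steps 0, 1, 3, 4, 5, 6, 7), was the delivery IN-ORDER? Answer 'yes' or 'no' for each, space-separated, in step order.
Step 0: SEND seq=5000 -> in-order
Step 1: SEND seq=5192 -> in-order
Step 3: SEND seq=281 -> out-of-order
Step 4: SEND seq=200 -> in-order
Step 5: SEND seq=423 -> in-order
Step 6: SEND seq=200 -> out-of-order
Step 7: SEND seq=491 -> in-order

Answer: yes yes no yes yes no yes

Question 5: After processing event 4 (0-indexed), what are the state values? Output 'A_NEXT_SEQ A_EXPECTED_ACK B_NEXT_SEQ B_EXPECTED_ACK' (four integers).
After event 0: A_seq=5192 A_ack=200 B_seq=200 B_ack=5192
After event 1: A_seq=5392 A_ack=200 B_seq=200 B_ack=5392
After event 2: A_seq=5392 A_ack=200 B_seq=281 B_ack=5392
After event 3: A_seq=5392 A_ack=200 B_seq=423 B_ack=5392
After event 4: A_seq=5392 A_ack=423 B_seq=423 B_ack=5392

5392 423 423 5392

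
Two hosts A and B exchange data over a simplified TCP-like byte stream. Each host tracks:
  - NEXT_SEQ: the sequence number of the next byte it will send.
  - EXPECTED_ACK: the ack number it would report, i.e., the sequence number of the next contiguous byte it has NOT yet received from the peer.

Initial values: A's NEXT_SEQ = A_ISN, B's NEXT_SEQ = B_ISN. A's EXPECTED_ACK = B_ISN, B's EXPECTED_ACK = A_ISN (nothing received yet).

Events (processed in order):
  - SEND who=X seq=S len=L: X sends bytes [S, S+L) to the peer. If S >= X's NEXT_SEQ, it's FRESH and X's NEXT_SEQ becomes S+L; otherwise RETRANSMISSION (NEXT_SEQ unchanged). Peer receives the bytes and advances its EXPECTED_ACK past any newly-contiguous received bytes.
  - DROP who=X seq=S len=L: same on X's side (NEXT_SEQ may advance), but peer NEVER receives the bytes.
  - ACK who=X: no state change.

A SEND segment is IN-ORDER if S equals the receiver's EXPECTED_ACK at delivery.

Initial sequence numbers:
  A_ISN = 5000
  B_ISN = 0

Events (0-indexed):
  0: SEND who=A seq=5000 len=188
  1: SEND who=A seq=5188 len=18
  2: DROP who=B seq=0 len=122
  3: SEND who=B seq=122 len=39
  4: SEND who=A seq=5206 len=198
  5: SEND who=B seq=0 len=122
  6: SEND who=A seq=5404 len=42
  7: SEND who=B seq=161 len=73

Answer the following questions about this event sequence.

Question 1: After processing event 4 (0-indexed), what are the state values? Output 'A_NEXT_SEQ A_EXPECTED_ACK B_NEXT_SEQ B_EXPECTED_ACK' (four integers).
After event 0: A_seq=5188 A_ack=0 B_seq=0 B_ack=5188
After event 1: A_seq=5206 A_ack=0 B_seq=0 B_ack=5206
After event 2: A_seq=5206 A_ack=0 B_seq=122 B_ack=5206
After event 3: A_seq=5206 A_ack=0 B_seq=161 B_ack=5206
After event 4: A_seq=5404 A_ack=0 B_seq=161 B_ack=5404

5404 0 161 5404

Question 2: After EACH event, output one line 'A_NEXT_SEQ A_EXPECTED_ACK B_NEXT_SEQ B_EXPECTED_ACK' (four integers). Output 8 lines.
5188 0 0 5188
5206 0 0 5206
5206 0 122 5206
5206 0 161 5206
5404 0 161 5404
5404 161 161 5404
5446 161 161 5446
5446 234 234 5446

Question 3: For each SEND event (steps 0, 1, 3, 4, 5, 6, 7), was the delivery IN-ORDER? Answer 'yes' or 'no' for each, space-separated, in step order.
Step 0: SEND seq=5000 -> in-order
Step 1: SEND seq=5188 -> in-order
Step 3: SEND seq=122 -> out-of-order
Step 4: SEND seq=5206 -> in-order
Step 5: SEND seq=0 -> in-order
Step 6: SEND seq=5404 -> in-order
Step 7: SEND seq=161 -> in-order

Answer: yes yes no yes yes yes yes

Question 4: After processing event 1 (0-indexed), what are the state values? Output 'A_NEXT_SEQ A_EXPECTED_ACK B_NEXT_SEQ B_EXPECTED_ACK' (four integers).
After event 0: A_seq=5188 A_ack=0 B_seq=0 B_ack=5188
After event 1: A_seq=5206 A_ack=0 B_seq=0 B_ack=5206

5206 0 0 5206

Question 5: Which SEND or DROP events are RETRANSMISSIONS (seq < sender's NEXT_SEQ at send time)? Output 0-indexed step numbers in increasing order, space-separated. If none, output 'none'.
Answer: 5

Derivation:
Step 0: SEND seq=5000 -> fresh
Step 1: SEND seq=5188 -> fresh
Step 2: DROP seq=0 -> fresh
Step 3: SEND seq=122 -> fresh
Step 4: SEND seq=5206 -> fresh
Step 5: SEND seq=0 -> retransmit
Step 6: SEND seq=5404 -> fresh
Step 7: SEND seq=161 -> fresh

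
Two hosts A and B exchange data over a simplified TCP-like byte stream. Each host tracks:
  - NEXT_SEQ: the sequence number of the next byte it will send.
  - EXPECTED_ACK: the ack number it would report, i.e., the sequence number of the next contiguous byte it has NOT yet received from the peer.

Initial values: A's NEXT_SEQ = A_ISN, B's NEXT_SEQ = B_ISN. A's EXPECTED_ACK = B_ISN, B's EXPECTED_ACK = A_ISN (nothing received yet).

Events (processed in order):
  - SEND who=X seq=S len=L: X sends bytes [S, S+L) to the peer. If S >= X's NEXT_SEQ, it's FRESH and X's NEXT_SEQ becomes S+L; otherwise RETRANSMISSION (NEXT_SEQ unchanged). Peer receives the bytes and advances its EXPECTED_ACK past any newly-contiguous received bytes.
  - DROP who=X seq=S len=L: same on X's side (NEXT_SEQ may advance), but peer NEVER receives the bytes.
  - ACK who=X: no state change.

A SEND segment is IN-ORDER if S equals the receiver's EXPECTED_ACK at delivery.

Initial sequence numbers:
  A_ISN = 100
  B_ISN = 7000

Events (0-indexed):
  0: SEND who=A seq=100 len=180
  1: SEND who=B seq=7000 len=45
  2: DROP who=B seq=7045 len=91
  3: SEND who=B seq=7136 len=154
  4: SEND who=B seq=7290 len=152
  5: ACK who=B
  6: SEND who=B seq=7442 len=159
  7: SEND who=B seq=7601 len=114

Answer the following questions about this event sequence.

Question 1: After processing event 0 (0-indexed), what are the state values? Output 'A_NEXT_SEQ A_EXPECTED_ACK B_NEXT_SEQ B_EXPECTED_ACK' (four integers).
After event 0: A_seq=280 A_ack=7000 B_seq=7000 B_ack=280

280 7000 7000 280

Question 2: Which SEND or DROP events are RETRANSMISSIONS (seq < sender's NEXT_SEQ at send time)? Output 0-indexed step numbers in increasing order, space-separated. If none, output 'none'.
Step 0: SEND seq=100 -> fresh
Step 1: SEND seq=7000 -> fresh
Step 2: DROP seq=7045 -> fresh
Step 3: SEND seq=7136 -> fresh
Step 4: SEND seq=7290 -> fresh
Step 6: SEND seq=7442 -> fresh
Step 7: SEND seq=7601 -> fresh

Answer: none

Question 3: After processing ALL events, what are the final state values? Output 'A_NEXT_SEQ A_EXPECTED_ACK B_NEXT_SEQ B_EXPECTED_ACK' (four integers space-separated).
Answer: 280 7045 7715 280

Derivation:
After event 0: A_seq=280 A_ack=7000 B_seq=7000 B_ack=280
After event 1: A_seq=280 A_ack=7045 B_seq=7045 B_ack=280
After event 2: A_seq=280 A_ack=7045 B_seq=7136 B_ack=280
After event 3: A_seq=280 A_ack=7045 B_seq=7290 B_ack=280
After event 4: A_seq=280 A_ack=7045 B_seq=7442 B_ack=280
After event 5: A_seq=280 A_ack=7045 B_seq=7442 B_ack=280
After event 6: A_seq=280 A_ack=7045 B_seq=7601 B_ack=280
After event 7: A_seq=280 A_ack=7045 B_seq=7715 B_ack=280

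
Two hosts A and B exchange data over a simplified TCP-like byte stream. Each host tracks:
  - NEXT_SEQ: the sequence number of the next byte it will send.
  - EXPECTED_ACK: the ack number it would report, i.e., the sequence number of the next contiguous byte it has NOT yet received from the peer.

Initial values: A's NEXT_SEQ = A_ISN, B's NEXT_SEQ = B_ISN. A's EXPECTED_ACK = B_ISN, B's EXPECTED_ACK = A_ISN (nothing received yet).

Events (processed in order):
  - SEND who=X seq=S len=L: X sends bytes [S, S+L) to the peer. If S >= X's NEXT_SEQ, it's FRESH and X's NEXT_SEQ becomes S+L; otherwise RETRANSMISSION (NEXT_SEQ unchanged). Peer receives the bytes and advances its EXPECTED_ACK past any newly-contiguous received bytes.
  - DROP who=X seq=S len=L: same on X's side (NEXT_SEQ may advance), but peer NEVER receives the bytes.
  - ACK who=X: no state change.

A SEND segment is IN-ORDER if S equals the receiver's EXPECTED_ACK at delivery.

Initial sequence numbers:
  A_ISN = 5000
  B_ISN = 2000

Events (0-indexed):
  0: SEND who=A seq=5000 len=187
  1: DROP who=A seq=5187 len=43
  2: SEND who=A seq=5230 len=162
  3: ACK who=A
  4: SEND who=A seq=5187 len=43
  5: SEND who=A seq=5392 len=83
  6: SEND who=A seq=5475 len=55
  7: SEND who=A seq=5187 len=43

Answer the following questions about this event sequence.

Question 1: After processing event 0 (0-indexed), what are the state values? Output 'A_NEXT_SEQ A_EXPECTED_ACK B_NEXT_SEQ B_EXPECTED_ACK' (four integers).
After event 0: A_seq=5187 A_ack=2000 B_seq=2000 B_ack=5187

5187 2000 2000 5187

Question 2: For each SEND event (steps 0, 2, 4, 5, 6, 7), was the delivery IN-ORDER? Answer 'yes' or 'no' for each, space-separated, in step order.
Step 0: SEND seq=5000 -> in-order
Step 2: SEND seq=5230 -> out-of-order
Step 4: SEND seq=5187 -> in-order
Step 5: SEND seq=5392 -> in-order
Step 6: SEND seq=5475 -> in-order
Step 7: SEND seq=5187 -> out-of-order

Answer: yes no yes yes yes no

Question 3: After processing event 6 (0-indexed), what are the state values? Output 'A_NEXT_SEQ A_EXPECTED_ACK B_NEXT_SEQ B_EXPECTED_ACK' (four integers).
After event 0: A_seq=5187 A_ack=2000 B_seq=2000 B_ack=5187
After event 1: A_seq=5230 A_ack=2000 B_seq=2000 B_ack=5187
After event 2: A_seq=5392 A_ack=2000 B_seq=2000 B_ack=5187
After event 3: A_seq=5392 A_ack=2000 B_seq=2000 B_ack=5187
After event 4: A_seq=5392 A_ack=2000 B_seq=2000 B_ack=5392
After event 5: A_seq=5475 A_ack=2000 B_seq=2000 B_ack=5475
After event 6: A_seq=5530 A_ack=2000 B_seq=2000 B_ack=5530

5530 2000 2000 5530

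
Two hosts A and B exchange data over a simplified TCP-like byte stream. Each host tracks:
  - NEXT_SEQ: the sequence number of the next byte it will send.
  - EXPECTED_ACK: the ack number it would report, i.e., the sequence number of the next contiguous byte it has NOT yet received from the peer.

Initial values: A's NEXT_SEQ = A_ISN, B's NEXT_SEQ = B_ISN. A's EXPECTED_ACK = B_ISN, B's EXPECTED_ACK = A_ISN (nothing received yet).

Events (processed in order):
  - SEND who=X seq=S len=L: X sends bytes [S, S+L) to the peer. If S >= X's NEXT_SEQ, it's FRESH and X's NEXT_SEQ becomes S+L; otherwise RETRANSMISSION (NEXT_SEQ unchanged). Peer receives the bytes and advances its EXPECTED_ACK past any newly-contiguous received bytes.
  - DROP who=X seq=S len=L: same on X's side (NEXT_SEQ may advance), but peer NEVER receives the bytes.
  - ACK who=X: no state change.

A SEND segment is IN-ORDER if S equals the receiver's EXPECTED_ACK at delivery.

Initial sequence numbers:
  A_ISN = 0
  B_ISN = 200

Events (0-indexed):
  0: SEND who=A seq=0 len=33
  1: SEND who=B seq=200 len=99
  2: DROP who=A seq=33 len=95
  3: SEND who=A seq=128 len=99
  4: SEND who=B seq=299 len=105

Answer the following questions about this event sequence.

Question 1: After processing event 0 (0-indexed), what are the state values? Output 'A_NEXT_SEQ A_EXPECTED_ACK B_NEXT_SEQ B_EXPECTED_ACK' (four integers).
After event 0: A_seq=33 A_ack=200 B_seq=200 B_ack=33

33 200 200 33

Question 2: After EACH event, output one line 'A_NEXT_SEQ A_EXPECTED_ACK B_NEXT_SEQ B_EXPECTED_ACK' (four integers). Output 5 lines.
33 200 200 33
33 299 299 33
128 299 299 33
227 299 299 33
227 404 404 33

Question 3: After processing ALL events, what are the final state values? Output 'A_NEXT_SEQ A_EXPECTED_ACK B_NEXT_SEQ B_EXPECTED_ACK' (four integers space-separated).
After event 0: A_seq=33 A_ack=200 B_seq=200 B_ack=33
After event 1: A_seq=33 A_ack=299 B_seq=299 B_ack=33
After event 2: A_seq=128 A_ack=299 B_seq=299 B_ack=33
After event 3: A_seq=227 A_ack=299 B_seq=299 B_ack=33
After event 4: A_seq=227 A_ack=404 B_seq=404 B_ack=33

Answer: 227 404 404 33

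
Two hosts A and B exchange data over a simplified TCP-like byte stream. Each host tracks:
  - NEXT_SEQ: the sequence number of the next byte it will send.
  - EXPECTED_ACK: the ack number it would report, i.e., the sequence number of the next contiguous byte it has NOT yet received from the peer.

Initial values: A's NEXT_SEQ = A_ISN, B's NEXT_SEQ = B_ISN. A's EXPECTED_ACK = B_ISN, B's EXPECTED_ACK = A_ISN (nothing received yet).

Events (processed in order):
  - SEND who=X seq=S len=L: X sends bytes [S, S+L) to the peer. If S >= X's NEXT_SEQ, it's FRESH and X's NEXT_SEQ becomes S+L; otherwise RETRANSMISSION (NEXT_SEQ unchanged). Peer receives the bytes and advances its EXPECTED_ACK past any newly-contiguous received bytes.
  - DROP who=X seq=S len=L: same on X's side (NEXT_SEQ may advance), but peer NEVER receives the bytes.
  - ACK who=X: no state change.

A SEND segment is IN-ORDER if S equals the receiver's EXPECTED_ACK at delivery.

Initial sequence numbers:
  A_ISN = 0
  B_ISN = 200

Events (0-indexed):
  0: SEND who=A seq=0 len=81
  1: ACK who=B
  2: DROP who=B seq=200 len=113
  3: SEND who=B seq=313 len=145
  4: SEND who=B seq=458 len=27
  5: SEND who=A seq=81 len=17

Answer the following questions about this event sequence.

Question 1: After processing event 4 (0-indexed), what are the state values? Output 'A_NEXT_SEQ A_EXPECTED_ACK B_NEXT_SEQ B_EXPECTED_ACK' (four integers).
After event 0: A_seq=81 A_ack=200 B_seq=200 B_ack=81
After event 1: A_seq=81 A_ack=200 B_seq=200 B_ack=81
After event 2: A_seq=81 A_ack=200 B_seq=313 B_ack=81
After event 3: A_seq=81 A_ack=200 B_seq=458 B_ack=81
After event 4: A_seq=81 A_ack=200 B_seq=485 B_ack=81

81 200 485 81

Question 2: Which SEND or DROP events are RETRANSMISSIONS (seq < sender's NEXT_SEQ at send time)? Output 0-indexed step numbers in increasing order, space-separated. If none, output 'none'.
Answer: none

Derivation:
Step 0: SEND seq=0 -> fresh
Step 2: DROP seq=200 -> fresh
Step 3: SEND seq=313 -> fresh
Step 4: SEND seq=458 -> fresh
Step 5: SEND seq=81 -> fresh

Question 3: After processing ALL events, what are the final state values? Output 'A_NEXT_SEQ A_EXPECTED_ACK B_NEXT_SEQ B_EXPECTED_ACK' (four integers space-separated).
After event 0: A_seq=81 A_ack=200 B_seq=200 B_ack=81
After event 1: A_seq=81 A_ack=200 B_seq=200 B_ack=81
After event 2: A_seq=81 A_ack=200 B_seq=313 B_ack=81
After event 3: A_seq=81 A_ack=200 B_seq=458 B_ack=81
After event 4: A_seq=81 A_ack=200 B_seq=485 B_ack=81
After event 5: A_seq=98 A_ack=200 B_seq=485 B_ack=98

Answer: 98 200 485 98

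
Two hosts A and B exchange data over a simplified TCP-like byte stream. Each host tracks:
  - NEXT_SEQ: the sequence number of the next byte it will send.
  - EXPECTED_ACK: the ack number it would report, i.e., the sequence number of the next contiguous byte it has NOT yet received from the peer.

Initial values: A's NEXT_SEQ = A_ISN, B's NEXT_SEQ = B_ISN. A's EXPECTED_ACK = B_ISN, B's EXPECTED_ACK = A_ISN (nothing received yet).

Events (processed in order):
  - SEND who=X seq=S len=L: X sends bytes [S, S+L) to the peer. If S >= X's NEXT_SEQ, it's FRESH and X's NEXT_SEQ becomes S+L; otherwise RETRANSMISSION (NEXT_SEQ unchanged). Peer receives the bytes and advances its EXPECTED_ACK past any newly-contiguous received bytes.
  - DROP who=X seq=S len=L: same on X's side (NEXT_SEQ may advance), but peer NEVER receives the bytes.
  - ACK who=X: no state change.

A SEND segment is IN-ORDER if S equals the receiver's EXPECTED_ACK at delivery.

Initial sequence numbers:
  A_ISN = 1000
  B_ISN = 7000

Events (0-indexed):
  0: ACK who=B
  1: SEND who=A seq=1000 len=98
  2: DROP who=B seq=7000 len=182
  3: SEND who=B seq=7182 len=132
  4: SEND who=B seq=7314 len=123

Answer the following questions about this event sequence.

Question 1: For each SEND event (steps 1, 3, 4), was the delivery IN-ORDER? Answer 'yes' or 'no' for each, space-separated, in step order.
Answer: yes no no

Derivation:
Step 1: SEND seq=1000 -> in-order
Step 3: SEND seq=7182 -> out-of-order
Step 4: SEND seq=7314 -> out-of-order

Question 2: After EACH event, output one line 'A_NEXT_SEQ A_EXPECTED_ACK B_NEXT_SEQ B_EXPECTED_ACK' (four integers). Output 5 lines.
1000 7000 7000 1000
1098 7000 7000 1098
1098 7000 7182 1098
1098 7000 7314 1098
1098 7000 7437 1098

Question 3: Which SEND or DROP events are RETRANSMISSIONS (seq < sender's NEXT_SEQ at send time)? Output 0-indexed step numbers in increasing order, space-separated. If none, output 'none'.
Step 1: SEND seq=1000 -> fresh
Step 2: DROP seq=7000 -> fresh
Step 3: SEND seq=7182 -> fresh
Step 4: SEND seq=7314 -> fresh

Answer: none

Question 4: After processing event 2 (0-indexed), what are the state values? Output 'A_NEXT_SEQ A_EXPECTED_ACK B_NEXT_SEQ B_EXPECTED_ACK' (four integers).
After event 0: A_seq=1000 A_ack=7000 B_seq=7000 B_ack=1000
After event 1: A_seq=1098 A_ack=7000 B_seq=7000 B_ack=1098
After event 2: A_seq=1098 A_ack=7000 B_seq=7182 B_ack=1098

1098 7000 7182 1098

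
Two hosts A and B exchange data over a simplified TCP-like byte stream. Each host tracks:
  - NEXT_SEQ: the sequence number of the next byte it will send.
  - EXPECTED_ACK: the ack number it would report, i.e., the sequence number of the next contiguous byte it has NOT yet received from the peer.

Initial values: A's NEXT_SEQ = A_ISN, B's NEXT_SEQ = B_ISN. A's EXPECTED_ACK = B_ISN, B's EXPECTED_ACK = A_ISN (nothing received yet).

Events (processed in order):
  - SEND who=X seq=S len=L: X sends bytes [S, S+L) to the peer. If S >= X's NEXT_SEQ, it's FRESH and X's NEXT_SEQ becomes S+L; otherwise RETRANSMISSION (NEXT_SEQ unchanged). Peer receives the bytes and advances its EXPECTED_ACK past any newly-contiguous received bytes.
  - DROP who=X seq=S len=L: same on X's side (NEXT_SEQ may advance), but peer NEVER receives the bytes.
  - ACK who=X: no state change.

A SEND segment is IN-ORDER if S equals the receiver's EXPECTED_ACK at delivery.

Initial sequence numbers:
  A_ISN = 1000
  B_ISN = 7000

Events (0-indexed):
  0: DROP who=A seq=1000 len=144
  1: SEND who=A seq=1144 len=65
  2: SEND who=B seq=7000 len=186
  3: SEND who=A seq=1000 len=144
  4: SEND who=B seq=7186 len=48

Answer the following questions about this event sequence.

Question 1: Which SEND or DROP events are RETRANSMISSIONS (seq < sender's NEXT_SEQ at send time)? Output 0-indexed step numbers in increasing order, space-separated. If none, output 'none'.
Answer: 3

Derivation:
Step 0: DROP seq=1000 -> fresh
Step 1: SEND seq=1144 -> fresh
Step 2: SEND seq=7000 -> fresh
Step 3: SEND seq=1000 -> retransmit
Step 4: SEND seq=7186 -> fresh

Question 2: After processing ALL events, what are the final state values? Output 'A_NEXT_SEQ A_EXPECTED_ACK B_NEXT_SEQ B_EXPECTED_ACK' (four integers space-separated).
After event 0: A_seq=1144 A_ack=7000 B_seq=7000 B_ack=1000
After event 1: A_seq=1209 A_ack=7000 B_seq=7000 B_ack=1000
After event 2: A_seq=1209 A_ack=7186 B_seq=7186 B_ack=1000
After event 3: A_seq=1209 A_ack=7186 B_seq=7186 B_ack=1209
After event 4: A_seq=1209 A_ack=7234 B_seq=7234 B_ack=1209

Answer: 1209 7234 7234 1209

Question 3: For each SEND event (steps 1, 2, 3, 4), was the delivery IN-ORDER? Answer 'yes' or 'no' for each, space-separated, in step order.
Answer: no yes yes yes

Derivation:
Step 1: SEND seq=1144 -> out-of-order
Step 2: SEND seq=7000 -> in-order
Step 3: SEND seq=1000 -> in-order
Step 4: SEND seq=7186 -> in-order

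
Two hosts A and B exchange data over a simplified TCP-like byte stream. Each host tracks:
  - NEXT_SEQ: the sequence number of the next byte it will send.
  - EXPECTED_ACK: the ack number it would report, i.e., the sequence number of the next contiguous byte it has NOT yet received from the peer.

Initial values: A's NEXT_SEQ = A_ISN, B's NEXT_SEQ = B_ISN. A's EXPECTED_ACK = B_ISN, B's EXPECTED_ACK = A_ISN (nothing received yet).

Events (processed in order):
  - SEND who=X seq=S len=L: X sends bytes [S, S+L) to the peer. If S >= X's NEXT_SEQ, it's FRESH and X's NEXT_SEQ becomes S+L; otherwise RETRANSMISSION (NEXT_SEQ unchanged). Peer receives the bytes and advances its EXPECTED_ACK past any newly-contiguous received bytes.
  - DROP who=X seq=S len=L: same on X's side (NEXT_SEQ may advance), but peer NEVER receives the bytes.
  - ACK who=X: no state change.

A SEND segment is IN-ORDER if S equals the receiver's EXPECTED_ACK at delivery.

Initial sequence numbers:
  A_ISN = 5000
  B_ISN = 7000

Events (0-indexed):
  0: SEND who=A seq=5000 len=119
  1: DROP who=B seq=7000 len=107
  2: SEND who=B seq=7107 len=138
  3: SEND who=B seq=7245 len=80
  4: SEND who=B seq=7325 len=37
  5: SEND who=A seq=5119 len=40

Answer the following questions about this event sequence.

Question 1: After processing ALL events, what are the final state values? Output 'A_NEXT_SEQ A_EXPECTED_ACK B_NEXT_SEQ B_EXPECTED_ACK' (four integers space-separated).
After event 0: A_seq=5119 A_ack=7000 B_seq=7000 B_ack=5119
After event 1: A_seq=5119 A_ack=7000 B_seq=7107 B_ack=5119
After event 2: A_seq=5119 A_ack=7000 B_seq=7245 B_ack=5119
After event 3: A_seq=5119 A_ack=7000 B_seq=7325 B_ack=5119
After event 4: A_seq=5119 A_ack=7000 B_seq=7362 B_ack=5119
After event 5: A_seq=5159 A_ack=7000 B_seq=7362 B_ack=5159

Answer: 5159 7000 7362 5159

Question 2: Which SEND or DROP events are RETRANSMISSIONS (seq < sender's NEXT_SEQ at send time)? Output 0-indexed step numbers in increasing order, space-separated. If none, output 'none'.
Step 0: SEND seq=5000 -> fresh
Step 1: DROP seq=7000 -> fresh
Step 2: SEND seq=7107 -> fresh
Step 3: SEND seq=7245 -> fresh
Step 4: SEND seq=7325 -> fresh
Step 5: SEND seq=5119 -> fresh

Answer: none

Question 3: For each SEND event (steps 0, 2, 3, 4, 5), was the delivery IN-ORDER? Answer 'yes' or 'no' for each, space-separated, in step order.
Step 0: SEND seq=5000 -> in-order
Step 2: SEND seq=7107 -> out-of-order
Step 3: SEND seq=7245 -> out-of-order
Step 4: SEND seq=7325 -> out-of-order
Step 5: SEND seq=5119 -> in-order

Answer: yes no no no yes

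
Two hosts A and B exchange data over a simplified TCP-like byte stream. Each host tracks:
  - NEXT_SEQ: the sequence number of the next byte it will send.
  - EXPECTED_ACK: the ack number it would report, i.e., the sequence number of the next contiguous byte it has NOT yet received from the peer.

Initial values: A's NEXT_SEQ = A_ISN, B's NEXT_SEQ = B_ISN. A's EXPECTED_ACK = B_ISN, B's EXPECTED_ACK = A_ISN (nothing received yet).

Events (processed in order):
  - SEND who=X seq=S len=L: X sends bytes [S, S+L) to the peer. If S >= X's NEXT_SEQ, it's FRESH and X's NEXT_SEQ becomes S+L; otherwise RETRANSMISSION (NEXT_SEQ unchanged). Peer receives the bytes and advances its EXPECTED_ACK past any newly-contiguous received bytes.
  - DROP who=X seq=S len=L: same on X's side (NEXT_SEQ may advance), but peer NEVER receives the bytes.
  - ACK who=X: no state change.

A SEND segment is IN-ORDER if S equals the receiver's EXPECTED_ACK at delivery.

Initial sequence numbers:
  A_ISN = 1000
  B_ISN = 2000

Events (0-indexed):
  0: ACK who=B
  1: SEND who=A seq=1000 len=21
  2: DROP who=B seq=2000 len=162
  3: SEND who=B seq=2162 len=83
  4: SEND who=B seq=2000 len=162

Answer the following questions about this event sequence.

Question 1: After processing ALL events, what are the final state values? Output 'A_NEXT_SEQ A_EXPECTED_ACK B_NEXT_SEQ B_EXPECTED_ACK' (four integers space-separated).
After event 0: A_seq=1000 A_ack=2000 B_seq=2000 B_ack=1000
After event 1: A_seq=1021 A_ack=2000 B_seq=2000 B_ack=1021
After event 2: A_seq=1021 A_ack=2000 B_seq=2162 B_ack=1021
After event 3: A_seq=1021 A_ack=2000 B_seq=2245 B_ack=1021
After event 4: A_seq=1021 A_ack=2245 B_seq=2245 B_ack=1021

Answer: 1021 2245 2245 1021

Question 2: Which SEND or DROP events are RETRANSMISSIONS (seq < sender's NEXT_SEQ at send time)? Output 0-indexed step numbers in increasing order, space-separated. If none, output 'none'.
Answer: 4

Derivation:
Step 1: SEND seq=1000 -> fresh
Step 2: DROP seq=2000 -> fresh
Step 3: SEND seq=2162 -> fresh
Step 4: SEND seq=2000 -> retransmit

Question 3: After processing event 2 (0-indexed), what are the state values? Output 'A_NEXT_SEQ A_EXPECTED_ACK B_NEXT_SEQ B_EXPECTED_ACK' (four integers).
After event 0: A_seq=1000 A_ack=2000 B_seq=2000 B_ack=1000
After event 1: A_seq=1021 A_ack=2000 B_seq=2000 B_ack=1021
After event 2: A_seq=1021 A_ack=2000 B_seq=2162 B_ack=1021

1021 2000 2162 1021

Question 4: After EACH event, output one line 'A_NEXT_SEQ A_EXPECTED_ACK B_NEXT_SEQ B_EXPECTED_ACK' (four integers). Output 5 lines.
1000 2000 2000 1000
1021 2000 2000 1021
1021 2000 2162 1021
1021 2000 2245 1021
1021 2245 2245 1021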